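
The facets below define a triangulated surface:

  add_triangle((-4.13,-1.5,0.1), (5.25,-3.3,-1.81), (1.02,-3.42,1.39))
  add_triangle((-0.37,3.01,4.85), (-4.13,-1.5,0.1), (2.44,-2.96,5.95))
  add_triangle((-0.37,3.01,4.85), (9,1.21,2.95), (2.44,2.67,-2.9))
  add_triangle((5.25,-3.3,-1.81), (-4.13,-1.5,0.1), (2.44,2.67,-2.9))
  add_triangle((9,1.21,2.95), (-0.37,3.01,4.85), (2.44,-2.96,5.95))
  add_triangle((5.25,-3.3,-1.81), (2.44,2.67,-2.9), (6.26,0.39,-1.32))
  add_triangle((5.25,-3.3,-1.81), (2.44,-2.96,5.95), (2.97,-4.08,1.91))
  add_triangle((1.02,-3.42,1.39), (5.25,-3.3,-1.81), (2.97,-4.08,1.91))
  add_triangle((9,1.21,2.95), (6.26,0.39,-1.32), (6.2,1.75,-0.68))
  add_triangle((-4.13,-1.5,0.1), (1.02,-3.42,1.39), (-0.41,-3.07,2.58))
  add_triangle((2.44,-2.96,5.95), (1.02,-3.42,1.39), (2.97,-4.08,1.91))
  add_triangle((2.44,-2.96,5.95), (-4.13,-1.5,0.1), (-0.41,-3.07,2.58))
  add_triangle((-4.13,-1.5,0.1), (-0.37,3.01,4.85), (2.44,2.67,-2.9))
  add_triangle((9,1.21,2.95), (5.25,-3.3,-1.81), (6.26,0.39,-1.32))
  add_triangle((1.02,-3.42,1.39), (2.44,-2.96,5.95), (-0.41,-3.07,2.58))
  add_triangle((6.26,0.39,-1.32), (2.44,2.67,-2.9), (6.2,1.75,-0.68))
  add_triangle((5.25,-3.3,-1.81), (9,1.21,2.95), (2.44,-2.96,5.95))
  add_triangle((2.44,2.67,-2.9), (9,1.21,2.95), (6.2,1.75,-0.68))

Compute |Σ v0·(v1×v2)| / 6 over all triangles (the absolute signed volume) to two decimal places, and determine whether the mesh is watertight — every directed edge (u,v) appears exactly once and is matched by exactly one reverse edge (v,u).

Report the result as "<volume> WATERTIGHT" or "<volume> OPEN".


266.97 WATERTIGHT

Per-triangle v0·(v1×v2)/6:
  t1: +9.4611
  t2: +25.8224
  t3: +34.4443
  t4: +12.2482
  t5: +48.1562
  t6: +10.8741
  t7: +9.4896
  t8: +3.7612
  t9: +6.4726
  t10: +3.8611
  t11: +4.5202
  t12: +5.2782
  t13: +12.0929
  t14: +17.8689
  t15: +4.7693
  t16: +5.0423
  t17: +48.3607
  t18: +4.4419
Σ = +266.9652 → |volume| = 266.97

Directed edges: 54 total, each appears once with its reverse present → watertight.


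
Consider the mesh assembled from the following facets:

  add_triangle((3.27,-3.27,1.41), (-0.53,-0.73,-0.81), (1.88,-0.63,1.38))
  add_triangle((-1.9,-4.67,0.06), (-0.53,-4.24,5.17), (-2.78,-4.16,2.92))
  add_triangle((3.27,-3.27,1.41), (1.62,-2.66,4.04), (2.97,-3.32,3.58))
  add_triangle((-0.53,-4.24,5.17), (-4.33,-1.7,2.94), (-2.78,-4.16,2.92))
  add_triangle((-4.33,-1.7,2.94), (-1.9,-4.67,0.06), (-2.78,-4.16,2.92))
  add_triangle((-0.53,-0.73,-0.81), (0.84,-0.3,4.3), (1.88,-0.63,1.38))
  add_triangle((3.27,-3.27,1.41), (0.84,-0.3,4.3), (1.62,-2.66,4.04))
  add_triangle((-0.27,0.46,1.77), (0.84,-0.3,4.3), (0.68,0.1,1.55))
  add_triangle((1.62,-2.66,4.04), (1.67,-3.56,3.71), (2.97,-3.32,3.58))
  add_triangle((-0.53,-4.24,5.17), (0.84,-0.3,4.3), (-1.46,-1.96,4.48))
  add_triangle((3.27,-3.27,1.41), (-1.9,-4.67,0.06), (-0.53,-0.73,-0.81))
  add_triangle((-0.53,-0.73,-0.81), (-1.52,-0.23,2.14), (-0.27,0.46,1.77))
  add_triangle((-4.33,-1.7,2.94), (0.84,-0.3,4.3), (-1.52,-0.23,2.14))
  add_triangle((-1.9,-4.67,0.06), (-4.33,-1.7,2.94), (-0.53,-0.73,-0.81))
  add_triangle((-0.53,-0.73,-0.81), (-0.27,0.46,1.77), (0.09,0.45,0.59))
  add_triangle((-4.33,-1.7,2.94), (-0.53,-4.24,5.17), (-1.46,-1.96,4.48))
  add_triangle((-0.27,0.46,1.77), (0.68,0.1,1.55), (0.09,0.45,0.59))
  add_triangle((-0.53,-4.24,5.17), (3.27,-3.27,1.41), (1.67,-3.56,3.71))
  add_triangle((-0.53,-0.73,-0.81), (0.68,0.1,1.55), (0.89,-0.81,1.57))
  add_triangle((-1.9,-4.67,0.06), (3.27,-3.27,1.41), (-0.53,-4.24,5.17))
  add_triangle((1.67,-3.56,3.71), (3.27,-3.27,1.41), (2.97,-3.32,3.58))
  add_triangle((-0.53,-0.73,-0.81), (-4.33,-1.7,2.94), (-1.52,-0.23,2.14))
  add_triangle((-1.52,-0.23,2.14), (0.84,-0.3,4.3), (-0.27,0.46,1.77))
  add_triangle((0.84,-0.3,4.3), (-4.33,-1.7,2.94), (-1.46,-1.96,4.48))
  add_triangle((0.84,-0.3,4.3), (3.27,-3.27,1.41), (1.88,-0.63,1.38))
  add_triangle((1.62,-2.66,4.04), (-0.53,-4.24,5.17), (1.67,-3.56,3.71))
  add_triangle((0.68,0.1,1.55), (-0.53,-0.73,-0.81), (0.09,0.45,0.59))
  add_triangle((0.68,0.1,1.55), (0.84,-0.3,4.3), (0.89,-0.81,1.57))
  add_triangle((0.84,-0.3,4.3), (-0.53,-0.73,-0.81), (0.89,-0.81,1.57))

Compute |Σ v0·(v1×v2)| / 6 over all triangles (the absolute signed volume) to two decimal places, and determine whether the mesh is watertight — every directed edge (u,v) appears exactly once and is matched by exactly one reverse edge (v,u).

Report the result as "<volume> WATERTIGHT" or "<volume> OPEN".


70.84 OPEN

Per-triangle v0·(v1×v2)/6:
  t1: +0.0051
  t2: +6.9963
  t3: -0.6659
  t4: +7.6478
  t5: +5.6476
  t6: -1.0499
  t7: +3.2153
  t8: +0.2496
  t9: +1.0362
  t10: +4.6740
  t11: +2.6858
  t12: -0.0313
  t13: +1.7927
  t14: +2.8496
  t15: +0.0296
  t16: +5.3370
  t17: +0.0963
  t18: +2.2120
  t19: -0.0763
  t20: +17.0445
  t21: +1.7981
  t22: -0.1077
  t23: +0.8460
  t24: +3.2886
  t25: +2.5151
  t26: +2.0610
  t27: -0.0481
  t28: +0.2764
  t29: +0.5154
Σ = +70.8406 → |volume| = 70.84

Directed edges: 87 total; 3 unmatched, e.g. (0.84,-0.3,4.3)→(1.62,-2.66,4.04) → open.


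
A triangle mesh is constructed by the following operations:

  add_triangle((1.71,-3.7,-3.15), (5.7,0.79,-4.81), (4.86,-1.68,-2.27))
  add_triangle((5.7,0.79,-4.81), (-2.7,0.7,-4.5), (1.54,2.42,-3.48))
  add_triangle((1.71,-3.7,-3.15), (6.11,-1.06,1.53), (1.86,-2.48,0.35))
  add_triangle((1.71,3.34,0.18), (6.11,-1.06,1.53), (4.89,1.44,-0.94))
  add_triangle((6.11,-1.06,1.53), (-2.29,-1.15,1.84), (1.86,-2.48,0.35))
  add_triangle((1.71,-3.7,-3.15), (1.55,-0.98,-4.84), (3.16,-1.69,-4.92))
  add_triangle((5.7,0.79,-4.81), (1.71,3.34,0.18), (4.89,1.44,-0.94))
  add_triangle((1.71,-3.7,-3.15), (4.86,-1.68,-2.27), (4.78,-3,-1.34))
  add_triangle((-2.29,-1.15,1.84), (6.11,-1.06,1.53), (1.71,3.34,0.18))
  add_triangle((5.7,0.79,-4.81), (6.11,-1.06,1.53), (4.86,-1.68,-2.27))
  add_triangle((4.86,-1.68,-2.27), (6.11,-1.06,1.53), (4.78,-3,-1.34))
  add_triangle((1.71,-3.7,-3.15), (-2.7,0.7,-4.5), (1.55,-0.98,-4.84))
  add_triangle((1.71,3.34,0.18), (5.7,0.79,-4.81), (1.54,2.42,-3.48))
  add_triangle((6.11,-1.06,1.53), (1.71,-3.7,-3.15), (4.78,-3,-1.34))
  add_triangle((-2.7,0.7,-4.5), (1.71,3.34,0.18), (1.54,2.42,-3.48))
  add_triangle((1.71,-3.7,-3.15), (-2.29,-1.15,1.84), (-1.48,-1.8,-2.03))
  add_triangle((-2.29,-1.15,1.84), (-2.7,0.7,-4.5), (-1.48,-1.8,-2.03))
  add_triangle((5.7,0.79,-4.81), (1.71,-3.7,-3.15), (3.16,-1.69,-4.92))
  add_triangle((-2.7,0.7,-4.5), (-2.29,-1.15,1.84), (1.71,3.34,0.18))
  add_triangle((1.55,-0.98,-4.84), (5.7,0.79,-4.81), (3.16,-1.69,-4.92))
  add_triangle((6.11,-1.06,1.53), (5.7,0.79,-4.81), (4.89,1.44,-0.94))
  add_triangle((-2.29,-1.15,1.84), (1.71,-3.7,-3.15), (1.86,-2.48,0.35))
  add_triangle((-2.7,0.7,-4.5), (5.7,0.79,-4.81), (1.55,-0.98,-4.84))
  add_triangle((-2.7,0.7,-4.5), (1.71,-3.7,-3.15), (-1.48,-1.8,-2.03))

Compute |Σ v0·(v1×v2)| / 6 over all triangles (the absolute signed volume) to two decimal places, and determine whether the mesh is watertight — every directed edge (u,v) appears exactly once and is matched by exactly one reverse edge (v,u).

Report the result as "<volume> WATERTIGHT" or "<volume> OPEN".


173.41 WATERTIGHT

Per-triangle v0·(v1×v2)/6:
  t1: +10.6655
  t2: +11.9840
  t3: +7.4596
  t4: +7.4375
  t5: +5.4844
  t6: +3.5212
  t7: +8.2180
  t8: +4.8145
  t9: +8.5467
  t10: +11.6321
  t11: +5.5461
  t12: +9.3179
  t13: +9.8298
  t14: +0.8827
  t15: +6.9071
  t16: +4.8848
  t17: +5.2160
  t18: +4.9773
  t19: +7.5354
  t20: +4.5824
  t21: +10.6139
  t22: +5.5235
  t23: +11.2985
  t24: +6.5359
Σ = +173.4147 → |volume| = 173.41

Directed edges: 72 total, each appears once with its reverse present → watertight.


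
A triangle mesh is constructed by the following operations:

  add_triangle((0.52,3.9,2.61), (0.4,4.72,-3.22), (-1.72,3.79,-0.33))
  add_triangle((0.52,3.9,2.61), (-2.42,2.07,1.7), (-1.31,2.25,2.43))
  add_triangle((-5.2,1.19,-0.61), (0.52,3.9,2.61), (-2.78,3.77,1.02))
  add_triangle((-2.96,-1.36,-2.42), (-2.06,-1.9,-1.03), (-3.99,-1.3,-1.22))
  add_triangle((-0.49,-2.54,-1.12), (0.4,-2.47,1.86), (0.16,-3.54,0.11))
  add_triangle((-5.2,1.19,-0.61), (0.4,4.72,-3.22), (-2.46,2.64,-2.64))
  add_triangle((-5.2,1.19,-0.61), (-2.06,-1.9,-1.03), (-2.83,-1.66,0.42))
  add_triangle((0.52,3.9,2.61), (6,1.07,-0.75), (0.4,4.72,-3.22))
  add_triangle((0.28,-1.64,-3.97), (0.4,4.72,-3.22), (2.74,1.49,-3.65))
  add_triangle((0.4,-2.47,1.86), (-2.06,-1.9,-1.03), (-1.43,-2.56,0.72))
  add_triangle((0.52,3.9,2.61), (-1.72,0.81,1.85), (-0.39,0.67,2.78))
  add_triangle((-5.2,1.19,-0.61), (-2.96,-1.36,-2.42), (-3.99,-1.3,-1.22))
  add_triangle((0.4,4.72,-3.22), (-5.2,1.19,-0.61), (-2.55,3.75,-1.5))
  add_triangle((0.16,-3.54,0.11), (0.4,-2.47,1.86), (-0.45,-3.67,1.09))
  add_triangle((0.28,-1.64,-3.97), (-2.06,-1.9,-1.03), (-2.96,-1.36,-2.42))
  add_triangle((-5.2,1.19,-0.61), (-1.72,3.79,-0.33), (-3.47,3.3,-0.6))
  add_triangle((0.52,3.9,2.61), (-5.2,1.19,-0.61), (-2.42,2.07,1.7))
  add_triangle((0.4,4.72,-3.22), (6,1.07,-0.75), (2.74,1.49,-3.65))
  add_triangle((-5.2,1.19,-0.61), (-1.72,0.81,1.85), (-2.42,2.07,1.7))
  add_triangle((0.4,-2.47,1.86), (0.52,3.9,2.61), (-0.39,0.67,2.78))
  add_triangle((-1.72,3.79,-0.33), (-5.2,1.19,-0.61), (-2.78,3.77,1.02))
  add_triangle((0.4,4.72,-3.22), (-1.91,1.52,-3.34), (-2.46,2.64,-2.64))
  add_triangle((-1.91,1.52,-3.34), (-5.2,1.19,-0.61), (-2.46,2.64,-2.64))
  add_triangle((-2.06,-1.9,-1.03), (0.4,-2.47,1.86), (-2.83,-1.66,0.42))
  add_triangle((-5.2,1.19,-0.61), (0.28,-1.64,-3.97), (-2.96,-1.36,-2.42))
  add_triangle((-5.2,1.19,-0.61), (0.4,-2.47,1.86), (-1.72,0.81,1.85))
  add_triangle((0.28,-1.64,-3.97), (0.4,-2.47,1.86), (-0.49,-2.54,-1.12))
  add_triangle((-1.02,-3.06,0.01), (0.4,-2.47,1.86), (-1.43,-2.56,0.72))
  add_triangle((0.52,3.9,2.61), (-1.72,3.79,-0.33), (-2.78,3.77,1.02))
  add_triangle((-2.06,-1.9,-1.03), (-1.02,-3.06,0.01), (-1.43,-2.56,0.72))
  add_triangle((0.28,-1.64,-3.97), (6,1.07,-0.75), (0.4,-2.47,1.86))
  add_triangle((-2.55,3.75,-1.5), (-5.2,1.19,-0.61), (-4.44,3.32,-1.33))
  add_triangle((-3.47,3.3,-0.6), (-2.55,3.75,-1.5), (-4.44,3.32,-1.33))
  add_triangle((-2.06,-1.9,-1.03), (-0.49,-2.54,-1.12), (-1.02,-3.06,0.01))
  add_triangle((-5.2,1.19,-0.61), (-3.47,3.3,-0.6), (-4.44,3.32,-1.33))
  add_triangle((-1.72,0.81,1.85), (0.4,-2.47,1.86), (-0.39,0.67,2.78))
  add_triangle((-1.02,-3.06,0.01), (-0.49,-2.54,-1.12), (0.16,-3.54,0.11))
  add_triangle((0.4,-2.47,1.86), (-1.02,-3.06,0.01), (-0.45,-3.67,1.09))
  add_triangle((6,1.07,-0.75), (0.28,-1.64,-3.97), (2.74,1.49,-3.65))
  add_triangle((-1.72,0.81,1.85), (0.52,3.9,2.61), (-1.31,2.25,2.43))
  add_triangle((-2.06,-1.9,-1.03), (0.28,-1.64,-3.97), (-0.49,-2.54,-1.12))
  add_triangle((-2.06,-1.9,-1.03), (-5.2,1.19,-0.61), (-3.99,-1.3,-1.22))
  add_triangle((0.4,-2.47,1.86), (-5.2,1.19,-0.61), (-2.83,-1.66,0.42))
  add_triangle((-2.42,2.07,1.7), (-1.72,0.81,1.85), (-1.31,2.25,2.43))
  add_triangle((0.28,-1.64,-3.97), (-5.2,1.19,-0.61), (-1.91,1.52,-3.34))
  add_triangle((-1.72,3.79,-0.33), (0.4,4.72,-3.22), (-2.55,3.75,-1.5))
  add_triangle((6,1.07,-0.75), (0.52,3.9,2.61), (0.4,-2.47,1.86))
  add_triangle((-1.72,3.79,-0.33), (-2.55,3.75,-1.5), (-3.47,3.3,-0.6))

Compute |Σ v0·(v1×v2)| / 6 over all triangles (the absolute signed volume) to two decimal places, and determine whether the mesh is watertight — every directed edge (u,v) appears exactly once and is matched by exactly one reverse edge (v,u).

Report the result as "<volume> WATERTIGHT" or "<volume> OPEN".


177.65 OPEN

Per-triangle v0·(v1×v2)/6:
  t1: +8.7994
  t2: +1.2903
  t3: +2.2343
  t4: +1.1327
  t5: -0.4323
  t6: +3.9246
  t7: +3.1221
  t8: +24.5042
  t9: +9.5953
  t10: -0.6914
  t11: +2.3629
  t12: +2.6479
  t13: +3.9576
  t14: +0.8140
  t15: +2.5460
  t16: +0.2894
  t17: +3.5607
  t18: +12.2011
  t19: +1.9802
  t20: +2.1999
  t21: +4.3106
  t22: +3.5166
  t23: +3.4022
  t24: +2.3301
  t25: +4.2370
  t26: +4.8837
  t27: +1.9493
  t28: +0.9886
  t29: +3.9421
  t30: +0.8225
  t31: +13.2279
  t32: +0.1773
  t33: +0.9836
  t34: +1.0094
  t35: +1.3721
  t36: +1.8632
  t37: +0.7890
  t38: +0.0578
  t39: +9.5298
  t40: +0.2706
  t41: +2.3762
  t42: +0.0334
  t43: +2.0760
  t44: +0.6950
  t45: +8.0125
  t46: +3.3892
  t47: +14.0699
  t48: +1.2945
Σ = +177.6491 → |volume| = 177.65

Directed edges: 144 total; 6 unmatched, e.g. (0.28,-1.64,-3.97)→(0.4,4.72,-3.22) → open.


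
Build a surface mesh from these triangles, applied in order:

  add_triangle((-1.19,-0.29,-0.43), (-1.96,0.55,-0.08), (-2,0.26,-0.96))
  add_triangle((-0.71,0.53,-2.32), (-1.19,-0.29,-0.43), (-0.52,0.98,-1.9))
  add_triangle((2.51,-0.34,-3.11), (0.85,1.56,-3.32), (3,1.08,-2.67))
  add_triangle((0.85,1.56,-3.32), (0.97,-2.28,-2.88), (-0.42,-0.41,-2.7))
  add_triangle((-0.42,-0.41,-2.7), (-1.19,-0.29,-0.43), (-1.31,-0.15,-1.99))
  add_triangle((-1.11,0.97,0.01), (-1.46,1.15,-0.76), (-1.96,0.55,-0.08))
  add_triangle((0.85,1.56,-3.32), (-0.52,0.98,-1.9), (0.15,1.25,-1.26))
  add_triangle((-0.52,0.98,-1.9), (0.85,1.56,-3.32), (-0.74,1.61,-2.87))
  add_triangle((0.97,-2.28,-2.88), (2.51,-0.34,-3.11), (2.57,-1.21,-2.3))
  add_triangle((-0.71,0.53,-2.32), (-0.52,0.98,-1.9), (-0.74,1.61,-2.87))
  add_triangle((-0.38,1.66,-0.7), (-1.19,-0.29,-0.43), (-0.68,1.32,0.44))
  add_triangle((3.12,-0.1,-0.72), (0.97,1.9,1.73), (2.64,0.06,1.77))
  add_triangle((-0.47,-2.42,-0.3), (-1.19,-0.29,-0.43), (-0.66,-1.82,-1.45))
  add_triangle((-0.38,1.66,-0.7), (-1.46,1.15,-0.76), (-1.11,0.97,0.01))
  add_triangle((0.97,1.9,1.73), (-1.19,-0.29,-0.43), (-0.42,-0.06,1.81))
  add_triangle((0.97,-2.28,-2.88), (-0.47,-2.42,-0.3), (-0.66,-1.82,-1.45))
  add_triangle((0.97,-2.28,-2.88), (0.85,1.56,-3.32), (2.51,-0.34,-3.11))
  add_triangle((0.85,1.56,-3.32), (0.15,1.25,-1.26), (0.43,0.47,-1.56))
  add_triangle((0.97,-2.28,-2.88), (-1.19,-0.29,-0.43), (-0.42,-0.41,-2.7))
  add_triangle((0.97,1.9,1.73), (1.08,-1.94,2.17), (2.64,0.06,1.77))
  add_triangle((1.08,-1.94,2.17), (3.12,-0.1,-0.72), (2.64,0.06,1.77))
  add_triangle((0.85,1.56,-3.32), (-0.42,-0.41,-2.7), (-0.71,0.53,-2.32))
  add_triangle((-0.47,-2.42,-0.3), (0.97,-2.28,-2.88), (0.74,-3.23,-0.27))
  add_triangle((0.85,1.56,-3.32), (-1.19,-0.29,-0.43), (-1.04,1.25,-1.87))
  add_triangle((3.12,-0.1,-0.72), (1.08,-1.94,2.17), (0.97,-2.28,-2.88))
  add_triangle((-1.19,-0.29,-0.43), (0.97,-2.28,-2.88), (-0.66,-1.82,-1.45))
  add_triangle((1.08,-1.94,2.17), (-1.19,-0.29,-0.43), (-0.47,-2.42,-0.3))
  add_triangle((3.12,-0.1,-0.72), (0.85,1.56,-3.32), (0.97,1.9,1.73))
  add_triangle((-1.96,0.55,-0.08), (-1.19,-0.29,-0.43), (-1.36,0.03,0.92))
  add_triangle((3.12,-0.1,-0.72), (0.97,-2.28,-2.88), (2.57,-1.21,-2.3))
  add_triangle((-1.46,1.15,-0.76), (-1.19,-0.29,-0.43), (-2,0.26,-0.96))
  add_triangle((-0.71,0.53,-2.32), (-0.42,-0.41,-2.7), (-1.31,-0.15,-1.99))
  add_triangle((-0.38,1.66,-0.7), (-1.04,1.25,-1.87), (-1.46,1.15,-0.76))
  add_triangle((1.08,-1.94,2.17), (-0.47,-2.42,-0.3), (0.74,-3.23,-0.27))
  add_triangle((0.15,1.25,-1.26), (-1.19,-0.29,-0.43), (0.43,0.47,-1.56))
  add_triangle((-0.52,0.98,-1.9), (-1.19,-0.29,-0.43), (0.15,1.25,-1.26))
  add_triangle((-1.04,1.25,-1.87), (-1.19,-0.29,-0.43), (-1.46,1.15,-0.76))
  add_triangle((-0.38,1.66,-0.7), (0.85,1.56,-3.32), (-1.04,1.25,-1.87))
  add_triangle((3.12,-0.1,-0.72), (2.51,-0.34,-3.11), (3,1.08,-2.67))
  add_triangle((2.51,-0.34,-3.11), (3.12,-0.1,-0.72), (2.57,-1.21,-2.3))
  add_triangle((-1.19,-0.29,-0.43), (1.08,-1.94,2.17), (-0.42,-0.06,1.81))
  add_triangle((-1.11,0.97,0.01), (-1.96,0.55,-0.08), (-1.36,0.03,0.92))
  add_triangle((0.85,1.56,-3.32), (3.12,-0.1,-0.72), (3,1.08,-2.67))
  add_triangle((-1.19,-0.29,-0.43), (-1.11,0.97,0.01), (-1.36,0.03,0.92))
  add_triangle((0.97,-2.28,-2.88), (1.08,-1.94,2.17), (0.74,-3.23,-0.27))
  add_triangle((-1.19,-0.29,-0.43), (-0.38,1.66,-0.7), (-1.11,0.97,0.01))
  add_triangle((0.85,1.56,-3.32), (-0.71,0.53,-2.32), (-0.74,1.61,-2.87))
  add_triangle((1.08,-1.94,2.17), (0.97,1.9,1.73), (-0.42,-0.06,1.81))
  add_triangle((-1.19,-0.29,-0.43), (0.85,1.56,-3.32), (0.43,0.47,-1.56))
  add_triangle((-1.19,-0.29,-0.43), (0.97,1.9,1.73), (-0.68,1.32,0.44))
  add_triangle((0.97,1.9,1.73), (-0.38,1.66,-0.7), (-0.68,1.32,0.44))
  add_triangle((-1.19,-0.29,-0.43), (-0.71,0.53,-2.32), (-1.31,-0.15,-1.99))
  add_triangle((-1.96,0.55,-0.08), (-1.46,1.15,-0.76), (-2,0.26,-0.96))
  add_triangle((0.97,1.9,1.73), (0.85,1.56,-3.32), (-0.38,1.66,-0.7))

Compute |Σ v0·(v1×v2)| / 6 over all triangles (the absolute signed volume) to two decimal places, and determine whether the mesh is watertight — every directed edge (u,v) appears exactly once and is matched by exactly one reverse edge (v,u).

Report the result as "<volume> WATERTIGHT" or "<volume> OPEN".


49.83 WATERTIGHT

Per-triangle v0·(v1×v2)/6:
  t1: +0.1415
  t2: +0.2142
  t3: +2.1433
  t4: +2.4502
  t5: +0.1781
  t6: +0.1640
  t7: +0.3581
  t8: -0.0744
  t9: +1.3999
  t10: +0.0065
  t11: +0.4042
  t12: +2.2422
  t13: +0.5111
  t14: +0.2063
  t15: +0.6357
  t16: +1.0188
  t17: +3.2135
  t18: -0.0140
  t19: +1.0747
  t20: +2.1280
  t21: +2.5393
  t22: +0.8668
  t23: +1.5067
  t24: +0.6806
  t25: +5.4608
  t26: +0.4584
  t27: +0.8707
  t28: +4.7495
  t29: +0.2426
  t30: +0.4387
  t31: -0.0364
  t32: +0.3733
  t33: +0.3873
  t34: +1.2527
  t35: -0.3176
  t36: +0.1236
  t37: +0.3769
  t38: +1.0037
  t39: +1.8147
  t40: +1.2536
  t41: +0.8722
  t42: +0.2162
  t43: -0.2782
  t44: -0.3178
  t45: +1.4822
  t46: -0.2813
  t47: +0.6457
  t48: +1.7079
  t49: +0.1975
  t50: +0.1802
  t51: +0.6520
  t52: +0.1422
  t53: +0.2813
  t54: +1.8801
Σ = +49.8280 → |volume| = 49.83

Directed edges: 162 total, each appears once with its reverse present → watertight.


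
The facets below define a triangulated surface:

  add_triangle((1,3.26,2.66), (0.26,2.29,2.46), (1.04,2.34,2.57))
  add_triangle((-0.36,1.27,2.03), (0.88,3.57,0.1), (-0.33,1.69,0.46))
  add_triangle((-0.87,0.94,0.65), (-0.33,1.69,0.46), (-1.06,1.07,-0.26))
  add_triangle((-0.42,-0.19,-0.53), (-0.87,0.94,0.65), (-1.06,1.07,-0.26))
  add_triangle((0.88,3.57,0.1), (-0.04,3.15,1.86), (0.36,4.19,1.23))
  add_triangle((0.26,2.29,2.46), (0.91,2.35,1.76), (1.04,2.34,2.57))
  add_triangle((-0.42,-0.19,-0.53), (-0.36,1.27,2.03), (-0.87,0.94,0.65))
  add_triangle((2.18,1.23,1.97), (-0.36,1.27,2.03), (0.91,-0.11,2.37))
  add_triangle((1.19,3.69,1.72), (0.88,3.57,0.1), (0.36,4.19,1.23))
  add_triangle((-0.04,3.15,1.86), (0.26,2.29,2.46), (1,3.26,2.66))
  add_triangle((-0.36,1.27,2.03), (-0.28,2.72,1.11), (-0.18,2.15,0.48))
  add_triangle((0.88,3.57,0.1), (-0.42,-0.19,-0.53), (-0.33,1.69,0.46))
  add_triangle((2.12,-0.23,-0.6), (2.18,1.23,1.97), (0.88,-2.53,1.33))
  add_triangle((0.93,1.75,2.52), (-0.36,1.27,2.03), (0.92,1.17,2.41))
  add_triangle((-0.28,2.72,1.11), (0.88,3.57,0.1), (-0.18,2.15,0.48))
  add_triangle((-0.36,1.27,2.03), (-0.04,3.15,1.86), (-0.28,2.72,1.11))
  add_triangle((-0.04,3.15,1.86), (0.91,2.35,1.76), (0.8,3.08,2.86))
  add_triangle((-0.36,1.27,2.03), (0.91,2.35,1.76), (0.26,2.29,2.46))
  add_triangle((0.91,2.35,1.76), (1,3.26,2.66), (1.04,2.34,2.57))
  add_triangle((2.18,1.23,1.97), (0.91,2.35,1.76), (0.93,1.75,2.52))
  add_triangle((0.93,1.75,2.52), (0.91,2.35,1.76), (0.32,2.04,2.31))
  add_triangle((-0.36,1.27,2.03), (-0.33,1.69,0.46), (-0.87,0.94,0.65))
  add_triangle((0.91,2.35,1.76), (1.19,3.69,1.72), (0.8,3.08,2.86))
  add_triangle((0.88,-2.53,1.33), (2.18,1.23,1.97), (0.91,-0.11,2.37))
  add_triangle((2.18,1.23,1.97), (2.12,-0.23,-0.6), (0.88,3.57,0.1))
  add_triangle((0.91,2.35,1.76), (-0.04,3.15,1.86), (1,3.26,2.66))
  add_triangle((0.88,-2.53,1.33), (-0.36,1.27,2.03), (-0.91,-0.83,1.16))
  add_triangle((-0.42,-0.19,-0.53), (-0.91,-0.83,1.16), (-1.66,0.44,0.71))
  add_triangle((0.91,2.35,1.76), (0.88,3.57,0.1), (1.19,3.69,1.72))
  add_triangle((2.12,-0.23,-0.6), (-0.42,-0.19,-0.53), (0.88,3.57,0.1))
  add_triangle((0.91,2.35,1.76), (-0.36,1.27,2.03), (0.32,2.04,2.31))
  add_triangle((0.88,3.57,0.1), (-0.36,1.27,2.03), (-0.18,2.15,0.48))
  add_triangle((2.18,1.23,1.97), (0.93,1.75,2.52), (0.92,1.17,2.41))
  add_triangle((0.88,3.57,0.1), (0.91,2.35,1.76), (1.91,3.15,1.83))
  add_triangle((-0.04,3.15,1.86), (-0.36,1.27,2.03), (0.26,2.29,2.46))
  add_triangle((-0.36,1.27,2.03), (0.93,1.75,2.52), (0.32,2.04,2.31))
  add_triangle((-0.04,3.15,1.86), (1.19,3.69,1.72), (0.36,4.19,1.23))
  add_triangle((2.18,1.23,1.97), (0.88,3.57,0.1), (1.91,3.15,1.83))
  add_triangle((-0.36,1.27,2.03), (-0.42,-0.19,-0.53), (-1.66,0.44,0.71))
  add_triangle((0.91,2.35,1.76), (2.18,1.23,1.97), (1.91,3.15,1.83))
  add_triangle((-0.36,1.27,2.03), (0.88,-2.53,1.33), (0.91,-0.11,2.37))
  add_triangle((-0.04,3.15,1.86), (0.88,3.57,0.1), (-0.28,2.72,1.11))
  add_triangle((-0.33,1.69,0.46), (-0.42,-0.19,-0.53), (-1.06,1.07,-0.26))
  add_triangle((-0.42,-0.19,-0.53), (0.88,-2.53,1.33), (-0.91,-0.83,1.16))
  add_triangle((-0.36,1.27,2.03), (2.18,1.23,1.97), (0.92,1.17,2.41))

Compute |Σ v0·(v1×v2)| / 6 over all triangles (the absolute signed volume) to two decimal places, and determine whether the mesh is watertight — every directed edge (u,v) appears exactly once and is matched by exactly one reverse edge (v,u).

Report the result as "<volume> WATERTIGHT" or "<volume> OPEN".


Per-triangle v0·(v1×v2)/6:
  t1: +0.2624
  t2: +0.7207
  t3: +0.2011
  t4: +0.0890
  t5: -0.1688
  t6: -0.2397
  t7: +0.0566
  t8: +1.3619
  t9: +0.8328
  t10: +0.4941
  t11: +0.0130
  t12: +0.3247
  t13: +3.0435
  t14: +0.2364
  t15: +0.1993
  t16: +0.2545
  t17: -0.3498
  t18: +0.0163
  t19: +0.0955
  t20: +0.7033
  t21: +0.2999
  t22: +0.3132
  t23: +0.2123
  t24: +1.5807
  t25: +3.1696
  t26: +0.1591
  t27: +1.3885
  t28: +0.2746
  t29: +0.0355
  t30: +0.8113
  t31: +0.0624
  t32: -0.6744
  t33: +0.3056
  t34: +0.7999
  t35: +0.3943
  t36: +0.2343
  t37: +0.7083
  t38: +0.6396
  t39: +0.0742
  t40: +0.6366
  t41: +0.9119
  t42: +0.4998
  t43: +0.0437
  t44: +0.4667
  t45: -0.2879
Σ = +21.2063 → |volume| = 21.21

Directed edges: 135 total; 9 unmatched, e.g. (0.88,-2.53,1.33)→(2.12,-0.23,-0.6) → open.

21.21 OPEN


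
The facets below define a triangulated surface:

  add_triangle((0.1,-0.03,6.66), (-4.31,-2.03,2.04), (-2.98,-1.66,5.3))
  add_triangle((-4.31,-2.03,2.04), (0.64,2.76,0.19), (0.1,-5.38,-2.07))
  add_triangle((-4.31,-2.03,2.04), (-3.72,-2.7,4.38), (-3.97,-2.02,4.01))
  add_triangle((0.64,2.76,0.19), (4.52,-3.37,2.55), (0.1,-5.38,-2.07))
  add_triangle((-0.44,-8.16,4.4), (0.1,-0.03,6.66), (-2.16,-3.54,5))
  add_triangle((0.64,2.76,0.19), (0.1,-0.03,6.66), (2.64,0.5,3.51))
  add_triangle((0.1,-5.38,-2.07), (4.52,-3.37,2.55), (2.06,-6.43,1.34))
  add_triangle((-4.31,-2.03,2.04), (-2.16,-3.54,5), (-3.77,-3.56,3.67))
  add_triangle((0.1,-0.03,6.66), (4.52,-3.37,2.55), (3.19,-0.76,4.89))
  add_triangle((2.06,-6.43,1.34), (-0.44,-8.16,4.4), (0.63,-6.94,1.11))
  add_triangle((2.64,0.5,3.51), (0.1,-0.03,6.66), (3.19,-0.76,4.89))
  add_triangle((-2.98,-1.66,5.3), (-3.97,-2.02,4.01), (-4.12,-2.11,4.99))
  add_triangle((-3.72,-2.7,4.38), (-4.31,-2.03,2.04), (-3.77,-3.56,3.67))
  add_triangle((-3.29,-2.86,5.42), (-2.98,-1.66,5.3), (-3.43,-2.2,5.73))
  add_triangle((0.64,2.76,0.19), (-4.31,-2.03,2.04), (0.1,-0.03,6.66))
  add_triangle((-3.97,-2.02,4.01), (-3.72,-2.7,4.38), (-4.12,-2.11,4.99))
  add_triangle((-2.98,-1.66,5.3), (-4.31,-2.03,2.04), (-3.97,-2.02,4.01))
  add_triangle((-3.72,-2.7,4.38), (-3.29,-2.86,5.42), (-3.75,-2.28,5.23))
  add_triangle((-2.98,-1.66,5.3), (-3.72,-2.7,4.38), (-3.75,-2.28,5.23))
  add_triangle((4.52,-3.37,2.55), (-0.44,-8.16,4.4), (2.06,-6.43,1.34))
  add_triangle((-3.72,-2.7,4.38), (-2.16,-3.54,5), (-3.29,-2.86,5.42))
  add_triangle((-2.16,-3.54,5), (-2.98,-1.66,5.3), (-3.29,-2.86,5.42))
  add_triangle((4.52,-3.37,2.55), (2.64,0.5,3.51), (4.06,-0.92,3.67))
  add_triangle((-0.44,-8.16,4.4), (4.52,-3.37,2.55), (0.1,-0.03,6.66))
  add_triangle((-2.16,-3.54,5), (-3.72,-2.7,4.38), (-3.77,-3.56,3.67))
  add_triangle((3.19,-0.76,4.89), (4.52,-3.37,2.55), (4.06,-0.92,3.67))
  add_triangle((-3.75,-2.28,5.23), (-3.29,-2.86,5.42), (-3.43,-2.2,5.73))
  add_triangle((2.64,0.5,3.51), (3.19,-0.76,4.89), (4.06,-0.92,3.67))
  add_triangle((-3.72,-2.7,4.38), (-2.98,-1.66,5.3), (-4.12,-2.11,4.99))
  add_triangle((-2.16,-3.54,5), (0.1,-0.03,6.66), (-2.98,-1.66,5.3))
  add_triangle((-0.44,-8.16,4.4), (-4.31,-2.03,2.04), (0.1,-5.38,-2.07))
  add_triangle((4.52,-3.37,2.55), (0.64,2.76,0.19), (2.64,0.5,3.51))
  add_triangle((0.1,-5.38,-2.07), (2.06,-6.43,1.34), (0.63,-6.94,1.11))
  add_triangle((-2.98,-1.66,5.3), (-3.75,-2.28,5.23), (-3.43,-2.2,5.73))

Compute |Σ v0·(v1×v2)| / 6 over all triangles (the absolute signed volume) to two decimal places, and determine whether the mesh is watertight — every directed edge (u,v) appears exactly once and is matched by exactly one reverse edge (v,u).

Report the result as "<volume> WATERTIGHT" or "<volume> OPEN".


Per-triangle v0·(v1×v2)/6:
  t1: +1.0201
  t2: +1.6505
  t3: +1.1685
  t4: +5.8693
  t5: +18.2194
  t6: +7.5641
  t7: +8.5506
  t8: -1.6815
  t9: +7.9472
  t10: +5.7103
  t11: +3.9038
  t12: -0.0581
  t13: +2.0733
  t14: +0.1270
  t15: +11.8729
  t16: +0.4369
  t17: +0.0270
  t18: +0.6620
  t19: -0.2366
  t20: +16.0004
  t21: +1.1717
  t22: +1.0917
  t23: -0.6422
  t24: +42.3815
  t25: +2.1949
  t26: +3.2234
  t27: +0.4489
  t28: +1.5193
  t29: +0.9343
  t30: +7.8867
  t31: +27.8963
  t32: +5.2457
  t33: +4.8641
  t34: +0.1717
Σ = +189.2151 → |volume| = 189.22

Directed edges: 102 total; 6 unmatched, e.g. (-2.16,-3.54,5)→(-0.44,-8.16,4.4) → open.

189.22 OPEN


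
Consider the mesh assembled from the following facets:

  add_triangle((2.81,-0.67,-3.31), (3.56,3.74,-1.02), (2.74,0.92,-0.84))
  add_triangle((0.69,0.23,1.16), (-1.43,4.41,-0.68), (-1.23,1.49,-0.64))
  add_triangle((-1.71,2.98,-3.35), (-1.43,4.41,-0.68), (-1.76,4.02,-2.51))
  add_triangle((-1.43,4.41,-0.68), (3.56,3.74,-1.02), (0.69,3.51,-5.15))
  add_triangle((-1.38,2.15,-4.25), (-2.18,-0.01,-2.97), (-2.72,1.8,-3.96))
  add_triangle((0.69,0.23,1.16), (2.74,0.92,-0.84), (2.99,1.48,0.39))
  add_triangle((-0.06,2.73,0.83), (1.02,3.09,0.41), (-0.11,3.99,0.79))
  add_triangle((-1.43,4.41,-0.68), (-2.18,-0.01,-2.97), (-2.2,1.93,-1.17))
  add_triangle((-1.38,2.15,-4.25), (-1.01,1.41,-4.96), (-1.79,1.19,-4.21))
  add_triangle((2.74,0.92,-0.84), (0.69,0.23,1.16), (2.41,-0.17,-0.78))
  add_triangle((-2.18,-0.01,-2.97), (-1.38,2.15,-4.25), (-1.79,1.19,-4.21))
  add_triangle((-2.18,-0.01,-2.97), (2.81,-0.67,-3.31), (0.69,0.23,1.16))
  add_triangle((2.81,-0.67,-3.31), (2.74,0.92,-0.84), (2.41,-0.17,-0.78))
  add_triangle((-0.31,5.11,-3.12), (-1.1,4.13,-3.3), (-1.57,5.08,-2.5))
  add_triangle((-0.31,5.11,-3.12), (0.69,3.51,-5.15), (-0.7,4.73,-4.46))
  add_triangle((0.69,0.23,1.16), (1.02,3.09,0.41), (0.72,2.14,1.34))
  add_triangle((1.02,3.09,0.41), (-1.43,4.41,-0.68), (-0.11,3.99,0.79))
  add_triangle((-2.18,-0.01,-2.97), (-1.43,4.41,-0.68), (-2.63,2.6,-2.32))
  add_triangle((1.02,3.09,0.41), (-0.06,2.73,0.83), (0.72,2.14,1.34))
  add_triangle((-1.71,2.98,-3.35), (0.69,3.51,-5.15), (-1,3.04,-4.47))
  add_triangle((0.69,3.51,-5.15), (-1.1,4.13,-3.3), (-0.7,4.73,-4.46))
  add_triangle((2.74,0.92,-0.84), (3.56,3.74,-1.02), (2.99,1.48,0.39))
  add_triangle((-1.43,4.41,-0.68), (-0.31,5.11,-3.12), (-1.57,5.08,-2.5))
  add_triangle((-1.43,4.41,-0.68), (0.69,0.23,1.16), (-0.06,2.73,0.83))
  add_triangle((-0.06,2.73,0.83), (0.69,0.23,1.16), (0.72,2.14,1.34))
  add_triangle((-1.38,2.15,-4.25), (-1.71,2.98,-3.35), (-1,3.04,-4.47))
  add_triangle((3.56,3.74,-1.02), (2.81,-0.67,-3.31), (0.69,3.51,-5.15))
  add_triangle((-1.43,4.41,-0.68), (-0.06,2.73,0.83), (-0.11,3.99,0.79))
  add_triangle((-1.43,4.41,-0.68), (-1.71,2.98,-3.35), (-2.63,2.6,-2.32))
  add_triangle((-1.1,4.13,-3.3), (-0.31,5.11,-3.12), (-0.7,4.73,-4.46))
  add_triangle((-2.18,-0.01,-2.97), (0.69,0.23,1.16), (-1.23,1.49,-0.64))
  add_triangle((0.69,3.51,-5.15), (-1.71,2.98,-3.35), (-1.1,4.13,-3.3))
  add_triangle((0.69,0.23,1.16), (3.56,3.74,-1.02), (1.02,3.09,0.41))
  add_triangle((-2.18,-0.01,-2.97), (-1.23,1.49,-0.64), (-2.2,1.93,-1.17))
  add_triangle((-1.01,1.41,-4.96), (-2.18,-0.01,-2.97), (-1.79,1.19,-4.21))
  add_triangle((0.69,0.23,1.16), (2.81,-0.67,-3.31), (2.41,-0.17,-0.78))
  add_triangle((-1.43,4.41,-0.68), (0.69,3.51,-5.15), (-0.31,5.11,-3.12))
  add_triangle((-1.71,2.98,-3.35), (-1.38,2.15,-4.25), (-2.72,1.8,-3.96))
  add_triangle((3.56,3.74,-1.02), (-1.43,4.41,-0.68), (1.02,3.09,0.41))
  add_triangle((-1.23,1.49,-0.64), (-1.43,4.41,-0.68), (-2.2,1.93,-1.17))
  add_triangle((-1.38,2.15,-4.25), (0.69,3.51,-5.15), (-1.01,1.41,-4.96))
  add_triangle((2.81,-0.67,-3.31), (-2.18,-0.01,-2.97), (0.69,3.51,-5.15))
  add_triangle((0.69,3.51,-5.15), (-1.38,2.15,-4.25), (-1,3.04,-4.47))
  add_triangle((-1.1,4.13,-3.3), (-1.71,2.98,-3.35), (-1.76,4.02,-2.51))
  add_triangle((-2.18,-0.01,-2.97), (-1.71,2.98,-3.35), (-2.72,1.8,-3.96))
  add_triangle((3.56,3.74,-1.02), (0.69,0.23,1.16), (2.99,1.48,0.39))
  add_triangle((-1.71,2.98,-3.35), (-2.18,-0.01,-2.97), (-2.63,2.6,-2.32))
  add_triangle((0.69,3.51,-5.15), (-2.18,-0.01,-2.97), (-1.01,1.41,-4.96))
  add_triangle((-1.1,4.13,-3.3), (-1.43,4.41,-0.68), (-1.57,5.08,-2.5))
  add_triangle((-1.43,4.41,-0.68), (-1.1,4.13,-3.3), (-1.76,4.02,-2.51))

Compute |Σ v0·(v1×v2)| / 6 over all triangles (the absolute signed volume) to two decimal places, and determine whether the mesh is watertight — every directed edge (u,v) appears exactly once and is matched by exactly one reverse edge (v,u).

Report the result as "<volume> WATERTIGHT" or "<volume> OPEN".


79.48 WATERTIGHT

Per-triangle v0·(v1×v2)/6:
  t1: +2.7928
  t2: +0.4257
  t3: +0.0634
  t4: +15.5718
  t5: +1.3614
  t6: +0.2992
  t7: +0.2148
  t8: +2.0382
  t9: +0.7291
  t10: +0.6133
  t11: +0.3560
  t12: -0.5337
  t13: +1.0646
  t14: +1.2717
  t15: +2.2667
  t16: +0.3261
  t17: +1.3171
  t18: -0.8232
  t19: +0.5260
  t20: +0.9684
  t21: +0.1426
  t22: +1.5029
  t23: +1.5672
  t24: +0.0221
  t25: +0.1624
  t26: +0.7542
  t27: +14.7823
  t28: +0.2361
  t29: +2.7473
  t30: +0.8635
  t31: +0.0342
  t32: +2.5629
  t33: +1.8322
  t34: -0.2629
  t35: +0.6499
  t36: -0.0066
  t37: -1.4292
  t38: +1.3953
  t39: +3.7685
  t40: +0.0042
  t41: +2.2240
  t42: +10.6063
  t43: +1.0137
  t44: +0.9025
  t45: -0.3958
  t46: +0.9721
  t47: +2.3395
  t48: -1.4364
  t49: -0.1506
  t50: +1.2258
Σ = +79.4795 → |volume| = 79.48

Directed edges: 150 total, each appears once with its reverse present → watertight.


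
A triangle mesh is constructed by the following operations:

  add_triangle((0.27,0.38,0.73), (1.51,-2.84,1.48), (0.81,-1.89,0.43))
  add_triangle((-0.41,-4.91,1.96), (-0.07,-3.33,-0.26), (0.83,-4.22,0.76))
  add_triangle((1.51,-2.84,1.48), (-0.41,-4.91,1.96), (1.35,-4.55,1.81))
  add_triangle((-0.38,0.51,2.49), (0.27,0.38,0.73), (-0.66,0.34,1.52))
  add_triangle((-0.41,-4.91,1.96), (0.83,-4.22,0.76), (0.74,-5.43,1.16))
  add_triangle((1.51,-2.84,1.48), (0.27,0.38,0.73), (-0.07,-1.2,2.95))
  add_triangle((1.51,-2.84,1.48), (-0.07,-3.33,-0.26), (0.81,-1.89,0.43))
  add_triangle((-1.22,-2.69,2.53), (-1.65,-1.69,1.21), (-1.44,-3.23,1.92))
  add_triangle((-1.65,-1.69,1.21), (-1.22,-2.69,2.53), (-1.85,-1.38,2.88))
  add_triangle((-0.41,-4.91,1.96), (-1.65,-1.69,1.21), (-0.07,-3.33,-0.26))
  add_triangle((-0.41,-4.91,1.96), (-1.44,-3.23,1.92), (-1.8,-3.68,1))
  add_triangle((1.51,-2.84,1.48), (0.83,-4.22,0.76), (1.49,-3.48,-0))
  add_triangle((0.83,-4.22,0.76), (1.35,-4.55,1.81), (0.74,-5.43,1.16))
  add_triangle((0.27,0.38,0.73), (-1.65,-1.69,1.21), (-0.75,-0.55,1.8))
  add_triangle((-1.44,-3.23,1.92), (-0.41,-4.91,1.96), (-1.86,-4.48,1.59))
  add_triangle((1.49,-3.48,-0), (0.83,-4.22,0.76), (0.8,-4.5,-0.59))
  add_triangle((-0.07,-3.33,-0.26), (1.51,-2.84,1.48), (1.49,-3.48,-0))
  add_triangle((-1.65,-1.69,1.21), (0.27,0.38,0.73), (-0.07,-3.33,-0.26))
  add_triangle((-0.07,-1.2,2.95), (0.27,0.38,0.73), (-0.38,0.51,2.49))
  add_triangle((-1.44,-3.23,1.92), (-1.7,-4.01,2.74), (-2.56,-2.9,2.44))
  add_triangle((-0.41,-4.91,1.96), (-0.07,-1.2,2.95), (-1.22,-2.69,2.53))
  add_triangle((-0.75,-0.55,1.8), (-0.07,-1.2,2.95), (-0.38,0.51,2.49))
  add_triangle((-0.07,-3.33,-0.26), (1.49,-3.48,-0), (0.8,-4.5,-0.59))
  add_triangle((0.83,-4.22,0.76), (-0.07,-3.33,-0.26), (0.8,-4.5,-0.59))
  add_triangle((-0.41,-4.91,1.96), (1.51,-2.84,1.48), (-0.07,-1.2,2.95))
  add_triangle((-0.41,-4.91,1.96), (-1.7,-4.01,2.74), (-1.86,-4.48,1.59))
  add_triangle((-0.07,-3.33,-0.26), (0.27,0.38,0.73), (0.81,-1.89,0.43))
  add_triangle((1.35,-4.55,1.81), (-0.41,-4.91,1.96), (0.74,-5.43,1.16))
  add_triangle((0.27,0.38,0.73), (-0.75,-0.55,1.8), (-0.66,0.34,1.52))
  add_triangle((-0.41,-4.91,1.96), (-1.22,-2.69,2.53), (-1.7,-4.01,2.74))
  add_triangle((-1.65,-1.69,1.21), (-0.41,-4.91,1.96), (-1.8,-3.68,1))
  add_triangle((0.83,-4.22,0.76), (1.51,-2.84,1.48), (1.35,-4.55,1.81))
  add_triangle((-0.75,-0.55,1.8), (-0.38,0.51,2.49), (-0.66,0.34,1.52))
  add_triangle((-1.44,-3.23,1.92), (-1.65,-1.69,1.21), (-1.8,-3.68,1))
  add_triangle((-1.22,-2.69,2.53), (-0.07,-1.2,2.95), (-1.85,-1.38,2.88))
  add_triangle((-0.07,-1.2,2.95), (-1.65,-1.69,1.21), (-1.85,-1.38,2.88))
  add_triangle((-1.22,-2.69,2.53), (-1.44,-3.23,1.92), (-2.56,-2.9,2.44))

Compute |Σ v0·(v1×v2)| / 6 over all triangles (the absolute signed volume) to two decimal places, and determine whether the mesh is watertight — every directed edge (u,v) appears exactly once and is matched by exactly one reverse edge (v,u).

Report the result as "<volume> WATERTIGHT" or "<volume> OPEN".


16.48 OPEN

Per-triangle v0·(v1×v2)/6:
  t1: +0.0384
  t2: +1.3803
  t3: +0.4993
  t4: +0.0455
  t5: -0.0720
  t6: +0.8304
  t7: +0.2994
  t8: +0.4470
  t9: +0.8350
  t10: +1.8712
  t11: +1.2195
  t12: +0.9681
  t13: +0.2868
  t14: -0.0201
  t15: -0.9568
  t16: +0.8309
  t17: -1.2396
  t18: -0.8227
  t19: +0.3219
  t20: +0.2769
  t21: +2.0487
  t22: +0.5008
  t23: -0.3419
  t24: +0.6626
  t25: +3.5243
  t26: +1.6069
  t27: -0.2463
  t28: +1.4202
  t29: -0.1434
  t30: +0.6988
  t31: -1.2331
  t32: +0.3528
  t33: +0.1688
  t34: +0.5908
  t35: +1.3360
  t36: -0.8831
  t37: -0.6271
Σ = +16.4755 → |volume| = 16.48

Directed edges: 111 total; 9 unmatched, e.g. (-1.65,-1.69,1.21)→(-0.75,-0.55,1.8) → open.


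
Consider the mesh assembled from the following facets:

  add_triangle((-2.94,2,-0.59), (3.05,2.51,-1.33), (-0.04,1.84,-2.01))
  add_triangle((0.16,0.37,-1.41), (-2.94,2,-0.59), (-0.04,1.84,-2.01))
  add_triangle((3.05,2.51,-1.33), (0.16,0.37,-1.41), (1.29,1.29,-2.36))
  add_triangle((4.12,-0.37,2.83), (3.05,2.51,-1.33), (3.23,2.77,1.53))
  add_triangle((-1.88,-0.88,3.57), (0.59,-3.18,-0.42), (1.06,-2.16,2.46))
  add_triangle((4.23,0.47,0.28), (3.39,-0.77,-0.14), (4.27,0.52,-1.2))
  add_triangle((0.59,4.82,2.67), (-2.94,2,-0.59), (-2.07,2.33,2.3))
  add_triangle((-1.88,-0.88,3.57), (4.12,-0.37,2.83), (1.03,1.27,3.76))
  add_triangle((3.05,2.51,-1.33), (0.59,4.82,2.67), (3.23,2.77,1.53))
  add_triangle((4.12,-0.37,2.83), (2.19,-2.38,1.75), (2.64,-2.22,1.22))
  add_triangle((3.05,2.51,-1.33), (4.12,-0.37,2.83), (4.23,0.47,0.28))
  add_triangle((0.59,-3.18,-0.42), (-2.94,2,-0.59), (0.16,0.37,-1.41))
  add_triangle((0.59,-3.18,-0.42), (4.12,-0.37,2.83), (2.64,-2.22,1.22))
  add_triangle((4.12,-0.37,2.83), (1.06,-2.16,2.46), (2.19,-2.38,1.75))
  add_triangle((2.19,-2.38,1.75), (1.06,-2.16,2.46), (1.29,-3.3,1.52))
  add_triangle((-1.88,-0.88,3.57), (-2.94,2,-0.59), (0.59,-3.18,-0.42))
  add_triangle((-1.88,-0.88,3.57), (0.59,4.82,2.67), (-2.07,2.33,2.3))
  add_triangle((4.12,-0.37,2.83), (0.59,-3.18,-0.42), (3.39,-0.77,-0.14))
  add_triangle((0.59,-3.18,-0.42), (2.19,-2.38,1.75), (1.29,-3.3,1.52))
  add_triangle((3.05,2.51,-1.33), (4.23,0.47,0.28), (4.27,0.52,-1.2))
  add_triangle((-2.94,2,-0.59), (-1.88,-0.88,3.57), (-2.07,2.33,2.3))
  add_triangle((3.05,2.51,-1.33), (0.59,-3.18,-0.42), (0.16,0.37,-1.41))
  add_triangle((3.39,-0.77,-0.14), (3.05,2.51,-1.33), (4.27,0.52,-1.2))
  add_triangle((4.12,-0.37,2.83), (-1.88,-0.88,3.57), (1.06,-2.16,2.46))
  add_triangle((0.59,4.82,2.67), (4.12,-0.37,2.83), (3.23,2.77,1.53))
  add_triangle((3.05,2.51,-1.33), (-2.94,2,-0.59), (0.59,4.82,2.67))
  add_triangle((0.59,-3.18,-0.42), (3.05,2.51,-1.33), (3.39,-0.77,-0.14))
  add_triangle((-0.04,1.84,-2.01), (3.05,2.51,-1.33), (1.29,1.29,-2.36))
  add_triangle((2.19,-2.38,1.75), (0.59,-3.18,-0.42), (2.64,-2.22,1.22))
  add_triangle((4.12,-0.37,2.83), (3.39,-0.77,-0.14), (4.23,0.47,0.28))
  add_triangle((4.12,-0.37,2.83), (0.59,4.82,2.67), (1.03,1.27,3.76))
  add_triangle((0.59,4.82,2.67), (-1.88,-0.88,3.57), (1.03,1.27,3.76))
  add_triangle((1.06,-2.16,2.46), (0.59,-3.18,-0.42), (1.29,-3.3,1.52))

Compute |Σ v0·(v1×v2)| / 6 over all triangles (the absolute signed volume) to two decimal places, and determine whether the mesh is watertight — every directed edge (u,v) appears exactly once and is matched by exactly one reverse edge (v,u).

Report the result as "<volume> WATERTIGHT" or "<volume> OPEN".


Per-triangle v0·(v1×v2)/6:
  t1: +2.7725
  t2: +0.8112
  t3: -0.0622
  t4: +5.8804
  t5: +4.2609
  t6: +1.2103
  t7: +5.7947
  t8: +6.7466
  t9: +6.3081
  t10: +1.2242
  t11: +3.0203
  t12: +2.0898
  t13: -0.1505
  t14: +2.2481
  t15: +0.9375
  t16: +5.9439
  t17: +6.2398
  t18: +5.0367
  t19: +1.0709
  t20: +2.2202
  t21: +4.6555
  t22: +2.5170
  t23: -0.8388
  t24: +5.6453
  t25: +7.0631
  t26: +10.7011
  t27: +2.7881
  t28: +1.4759
  t29: +1.0355
  t30: +2.2800
  t31: +8.0952
  t32: +7.2022
  t33: +0.3027
Σ = +116.5262 → |volume| = 116.53

Directed edges: 99 total; 3 unmatched, e.g. (-0.04,1.84,-2.01)→(0.16,0.37,-1.41) → open.

116.53 OPEN


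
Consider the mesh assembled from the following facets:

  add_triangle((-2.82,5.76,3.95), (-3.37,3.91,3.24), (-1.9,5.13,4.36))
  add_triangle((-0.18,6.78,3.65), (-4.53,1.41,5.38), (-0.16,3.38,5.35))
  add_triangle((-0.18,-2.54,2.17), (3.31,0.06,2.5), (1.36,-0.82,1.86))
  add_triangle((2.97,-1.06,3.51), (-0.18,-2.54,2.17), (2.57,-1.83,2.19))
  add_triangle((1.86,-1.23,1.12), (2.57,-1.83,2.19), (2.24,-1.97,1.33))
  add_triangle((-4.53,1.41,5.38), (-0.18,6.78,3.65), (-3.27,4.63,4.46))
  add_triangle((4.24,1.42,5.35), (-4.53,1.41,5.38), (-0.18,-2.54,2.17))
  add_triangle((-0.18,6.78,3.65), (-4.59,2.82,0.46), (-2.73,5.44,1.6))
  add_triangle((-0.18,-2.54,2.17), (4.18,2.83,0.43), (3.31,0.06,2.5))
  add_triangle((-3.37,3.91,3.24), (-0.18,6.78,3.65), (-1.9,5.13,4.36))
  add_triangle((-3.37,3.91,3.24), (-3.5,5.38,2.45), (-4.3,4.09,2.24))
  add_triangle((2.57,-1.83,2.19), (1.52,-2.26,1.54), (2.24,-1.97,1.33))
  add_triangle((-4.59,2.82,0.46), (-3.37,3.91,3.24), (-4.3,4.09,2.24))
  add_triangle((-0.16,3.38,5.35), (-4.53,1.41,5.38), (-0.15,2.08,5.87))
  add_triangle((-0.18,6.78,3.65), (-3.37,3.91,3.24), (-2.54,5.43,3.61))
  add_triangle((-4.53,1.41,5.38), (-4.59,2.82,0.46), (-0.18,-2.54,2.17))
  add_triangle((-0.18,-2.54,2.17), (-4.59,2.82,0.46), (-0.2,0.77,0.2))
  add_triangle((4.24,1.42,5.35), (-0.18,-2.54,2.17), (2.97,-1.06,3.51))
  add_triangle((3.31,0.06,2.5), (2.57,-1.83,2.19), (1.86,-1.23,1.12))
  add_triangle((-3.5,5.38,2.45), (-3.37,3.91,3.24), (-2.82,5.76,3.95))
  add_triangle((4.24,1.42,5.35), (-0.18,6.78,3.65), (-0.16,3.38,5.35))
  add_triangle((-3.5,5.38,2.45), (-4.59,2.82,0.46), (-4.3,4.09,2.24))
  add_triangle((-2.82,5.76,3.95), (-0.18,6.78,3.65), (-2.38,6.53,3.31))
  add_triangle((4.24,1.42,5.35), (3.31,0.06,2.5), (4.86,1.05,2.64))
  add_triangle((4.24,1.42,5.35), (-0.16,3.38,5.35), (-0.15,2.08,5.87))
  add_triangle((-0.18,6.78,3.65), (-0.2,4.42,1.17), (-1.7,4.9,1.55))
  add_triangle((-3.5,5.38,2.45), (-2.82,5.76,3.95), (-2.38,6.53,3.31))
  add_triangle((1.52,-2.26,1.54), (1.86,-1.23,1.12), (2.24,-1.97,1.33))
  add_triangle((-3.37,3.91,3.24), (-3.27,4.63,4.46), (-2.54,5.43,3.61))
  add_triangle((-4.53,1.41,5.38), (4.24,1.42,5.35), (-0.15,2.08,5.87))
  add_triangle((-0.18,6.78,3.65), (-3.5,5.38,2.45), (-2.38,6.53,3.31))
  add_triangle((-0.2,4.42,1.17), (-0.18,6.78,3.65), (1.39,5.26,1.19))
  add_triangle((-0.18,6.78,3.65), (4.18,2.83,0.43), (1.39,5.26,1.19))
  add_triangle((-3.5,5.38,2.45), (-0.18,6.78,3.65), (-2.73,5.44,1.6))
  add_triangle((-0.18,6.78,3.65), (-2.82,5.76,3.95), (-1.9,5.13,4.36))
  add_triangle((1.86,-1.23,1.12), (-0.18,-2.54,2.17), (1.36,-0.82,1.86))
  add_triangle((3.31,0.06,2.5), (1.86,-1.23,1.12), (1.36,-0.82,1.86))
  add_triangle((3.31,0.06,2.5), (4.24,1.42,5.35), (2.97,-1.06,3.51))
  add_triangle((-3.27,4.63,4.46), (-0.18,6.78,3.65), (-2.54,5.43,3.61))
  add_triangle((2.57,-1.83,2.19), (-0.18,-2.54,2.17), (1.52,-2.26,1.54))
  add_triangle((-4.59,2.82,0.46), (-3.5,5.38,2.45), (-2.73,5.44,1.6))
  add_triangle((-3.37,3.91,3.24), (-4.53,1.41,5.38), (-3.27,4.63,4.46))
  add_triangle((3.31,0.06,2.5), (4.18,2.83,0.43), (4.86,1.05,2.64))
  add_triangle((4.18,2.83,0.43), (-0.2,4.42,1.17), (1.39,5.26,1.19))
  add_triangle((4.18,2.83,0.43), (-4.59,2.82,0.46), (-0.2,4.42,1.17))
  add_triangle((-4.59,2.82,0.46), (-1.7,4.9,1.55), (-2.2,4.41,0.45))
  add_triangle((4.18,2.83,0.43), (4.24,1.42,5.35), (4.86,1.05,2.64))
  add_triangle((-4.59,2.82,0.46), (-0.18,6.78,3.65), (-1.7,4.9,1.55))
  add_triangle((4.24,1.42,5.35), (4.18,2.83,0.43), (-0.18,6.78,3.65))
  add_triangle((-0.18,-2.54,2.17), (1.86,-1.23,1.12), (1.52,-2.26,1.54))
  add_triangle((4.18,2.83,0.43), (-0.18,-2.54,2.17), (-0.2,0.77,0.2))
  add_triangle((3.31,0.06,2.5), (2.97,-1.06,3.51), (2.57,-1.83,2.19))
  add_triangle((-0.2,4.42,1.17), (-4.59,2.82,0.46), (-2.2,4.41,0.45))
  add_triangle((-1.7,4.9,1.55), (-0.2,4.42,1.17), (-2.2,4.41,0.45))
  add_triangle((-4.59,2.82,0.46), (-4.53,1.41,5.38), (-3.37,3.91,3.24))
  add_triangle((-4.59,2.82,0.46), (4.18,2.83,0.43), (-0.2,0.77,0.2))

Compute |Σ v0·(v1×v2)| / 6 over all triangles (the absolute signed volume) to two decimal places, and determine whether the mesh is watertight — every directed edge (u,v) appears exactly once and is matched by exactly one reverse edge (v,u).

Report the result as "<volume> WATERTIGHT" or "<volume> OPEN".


181.23 WATERTIGHT

Per-triangle v0·(v1×v2)/6:
  t1: +1.5047
  t2: +17.5554
  t3: +0.0910
  t4: +2.1688
  t5: +0.0981
  t6: +6.4450
  t7: +24.4022
  t8: -3.6871
  t9: +0.3127
  t10: -3.6366
  t11: +1.8654
  t12: +0.3313
  t13: +0.6695
  t14: +6.3897
  t15: -0.5382
  t16: +7.7279
  t17: -1.4302
  t18: +3.8968
  t19: +0.4684
  t20: +2.1965
  t21: +17.4293
  t22: +2.1440
  t23: +2.7363
  t24: +1.9033
  t25: +6.3446
  t26: +2.0440
  t27: +1.9432
  t28: -0.1020
  t29: +1.2871
  t30: +4.1698
  t31: +0.3336
  t32: +2.2440
  t33: +6.0037
  t34: +3.7362
  t35: +3.1245
  t36: -0.9142
  t37: -0.7133
  t38: +2.2583
  t39: +2.8842
  t40: +0.8923
  t41: +2.7655
  t42: +3.3242
  t43: -0.1189
  t44: -0.2595
  t45: +1.9582
  t46: +2.5509
  t47: +5.5068
  t48: +3.6735
  t49: +27.3346
  t50: -0.3713
  t51: -1.7520
  t52: +1.1585
  t53: -1.9360
  t54: +1.1539
  t55: +9.9808
  t56: -0.3229
Σ = +181.2263 → |volume| = 181.23

Directed edges: 168 total, each appears once with its reverse present → watertight.
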